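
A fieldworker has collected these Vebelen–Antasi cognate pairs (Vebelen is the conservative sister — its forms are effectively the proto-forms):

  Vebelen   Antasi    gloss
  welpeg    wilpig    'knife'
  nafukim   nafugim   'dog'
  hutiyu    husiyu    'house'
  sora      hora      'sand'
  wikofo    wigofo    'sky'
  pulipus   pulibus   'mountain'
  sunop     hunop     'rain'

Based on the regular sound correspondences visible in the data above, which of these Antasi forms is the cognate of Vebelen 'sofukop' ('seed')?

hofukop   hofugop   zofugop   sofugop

sora ~ hora — Vebelen s corresponds to Antasi h word-initially before a back vowel.
wikofo ~ wigofo — Vebelen k corresponds to Antasi g between vowels (before a back vowel).
Applying these to Vebelen 'sofukop':
  sofukop → hofukop   (s→h word-initially before a back vowel)
  hofukop → hofugop   (k→g between vowels (before a back vowel))
So the Antasi cognate is 'hofugop'.

hofugop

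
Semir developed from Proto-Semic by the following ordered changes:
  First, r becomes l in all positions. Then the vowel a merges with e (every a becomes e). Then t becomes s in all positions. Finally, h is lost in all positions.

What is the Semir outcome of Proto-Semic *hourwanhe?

Semir: *hourwanhe > houlwanhe > houlwenhe > oulwene  (by unconditioned shift, vowel merger, h-loss)

oulwene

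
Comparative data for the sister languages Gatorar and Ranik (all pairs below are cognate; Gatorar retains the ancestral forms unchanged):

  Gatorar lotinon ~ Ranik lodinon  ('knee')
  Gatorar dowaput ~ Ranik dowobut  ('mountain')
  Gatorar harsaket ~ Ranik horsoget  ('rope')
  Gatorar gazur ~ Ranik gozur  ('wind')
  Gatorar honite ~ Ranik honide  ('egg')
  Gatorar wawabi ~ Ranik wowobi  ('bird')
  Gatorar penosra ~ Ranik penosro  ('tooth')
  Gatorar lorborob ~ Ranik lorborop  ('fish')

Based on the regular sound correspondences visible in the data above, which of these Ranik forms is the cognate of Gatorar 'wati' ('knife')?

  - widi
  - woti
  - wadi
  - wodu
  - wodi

harsaket ~ horsoget, gazur ~ gozur — Gatorar a corresponds to Ranik o after a consonant, before a consonant other than r, m, n, p, b, f, v.
lotinon ~ lodinon — Gatorar t corresponds to Ranik d between vowels (before a front vowel).
Applying these to Gatorar 'wati':
  wati → woti   (a→o after a consonant, before a consonant other than r, m, n, p, b, f, v)
  woti → wodi   (t→d between vowels (before a front vowel))
So the Ranik cognate is 'wodi'.

wodi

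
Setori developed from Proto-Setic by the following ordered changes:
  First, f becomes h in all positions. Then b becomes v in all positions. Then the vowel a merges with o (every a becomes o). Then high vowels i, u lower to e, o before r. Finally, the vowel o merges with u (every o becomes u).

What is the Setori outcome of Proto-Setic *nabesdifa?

nuvesdihu

Setori: *nabesdifa > nabesdiha > navesdiha > novesdiho > nuvesdihu  (by unconditioned shift, unconditioned shift, vowel merger, vowel merger)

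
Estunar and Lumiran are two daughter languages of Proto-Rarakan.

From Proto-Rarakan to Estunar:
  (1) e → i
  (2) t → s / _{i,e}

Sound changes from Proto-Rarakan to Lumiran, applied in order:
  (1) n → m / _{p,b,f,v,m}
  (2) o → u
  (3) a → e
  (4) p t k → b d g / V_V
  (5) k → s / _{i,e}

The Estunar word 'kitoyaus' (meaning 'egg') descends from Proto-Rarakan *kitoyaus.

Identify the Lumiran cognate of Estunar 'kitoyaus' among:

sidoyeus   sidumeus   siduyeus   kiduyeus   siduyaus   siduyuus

siduyeus

Lumiran: start from *kitoyaus.
  rule 1: no change — kitoyaus
  rule 2 (vowel merger): kitoyaus → kituyaus
  rule 3 (vowel merger): kituyaus → kituyeus
  rule 4 (intervocalic voicing): kituyeus → kiduyeus
  rule 5 (palatalisation): kiduyeus → siduyeus
  ⇒ Lumiran siduyeus
The other candidates each miss or misapply at least one Lumiran change.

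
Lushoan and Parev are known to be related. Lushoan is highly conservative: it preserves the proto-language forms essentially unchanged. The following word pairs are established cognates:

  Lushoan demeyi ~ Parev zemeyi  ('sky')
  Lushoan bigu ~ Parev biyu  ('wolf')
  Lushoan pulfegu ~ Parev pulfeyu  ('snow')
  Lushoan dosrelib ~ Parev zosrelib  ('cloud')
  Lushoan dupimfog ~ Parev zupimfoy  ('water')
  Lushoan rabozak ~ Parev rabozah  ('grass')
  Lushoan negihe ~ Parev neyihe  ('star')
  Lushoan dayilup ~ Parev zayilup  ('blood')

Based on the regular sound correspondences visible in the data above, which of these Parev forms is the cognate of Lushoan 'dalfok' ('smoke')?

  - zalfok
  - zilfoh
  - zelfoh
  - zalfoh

zalfoh

dayilup ~ zayilup — Lushoan d corresponds to Parev z word-initially before a back vowel.
rabozak ~ rabozah — Lushoan k corresponds to Parev h word-finally.
Applying these to Lushoan 'dalfok':
  dalfok → zalfok   (d→z word-initially before a back vowel)
  zalfok → zalfoh   (k→h word-finally)
So the Parev cognate is 'zalfoh'.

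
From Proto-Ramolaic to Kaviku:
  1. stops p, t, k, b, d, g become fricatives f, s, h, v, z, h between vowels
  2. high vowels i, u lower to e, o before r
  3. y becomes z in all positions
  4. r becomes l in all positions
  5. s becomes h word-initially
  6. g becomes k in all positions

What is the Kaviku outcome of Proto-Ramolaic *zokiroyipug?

Kaviku: start from *zokiroyipug.
  rule 1 (intervocalic lenition): zokiroyipug → zohiroyifug
  rule 2 (pre-rhotic lowering): zohiroyifug → zoheroyifug
  rule 3 (unconditioned shift): zoheroyifug → zoherozifug
  rule 4 (unconditioned shift): zoherozifug → zohelozifug
  rule 5: no change — zohelozifug
  rule 6 (unconditioned shift): zohelozifug → zohelozifuk
  ⇒ Kaviku zohelozifuk

zohelozifuk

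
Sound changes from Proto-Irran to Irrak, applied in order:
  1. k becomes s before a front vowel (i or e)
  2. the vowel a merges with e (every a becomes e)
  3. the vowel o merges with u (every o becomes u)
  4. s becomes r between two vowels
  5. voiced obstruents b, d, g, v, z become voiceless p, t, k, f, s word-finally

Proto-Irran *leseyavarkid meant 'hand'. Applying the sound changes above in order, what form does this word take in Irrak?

lereyeversit

Irrak: *leseyavarkid
  leseyavarkid → leseyavarsid   [palatalisation]
  leseyavarsid → leseyeversid   [vowel merger]
  leseyeversid (rule 3 does not apply)
  leseyeversid → lereyeversid   [rhotacism]
  lereyeversid → lereyeversit   [final devoicing]
  giving Irrak lereyeversit.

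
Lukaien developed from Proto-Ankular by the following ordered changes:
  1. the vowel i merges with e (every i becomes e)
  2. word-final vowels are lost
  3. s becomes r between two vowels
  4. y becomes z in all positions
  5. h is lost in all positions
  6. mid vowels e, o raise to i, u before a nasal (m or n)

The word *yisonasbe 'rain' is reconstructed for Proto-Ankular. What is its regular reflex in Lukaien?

zerunasb

Lukaien: *yisonasbe > yesonasbe > yesonasb > yeronasb > zeronasb > zerunasb  (by vowel merger, apocope, rhotacism, unconditioned shift, pre-nasal raising)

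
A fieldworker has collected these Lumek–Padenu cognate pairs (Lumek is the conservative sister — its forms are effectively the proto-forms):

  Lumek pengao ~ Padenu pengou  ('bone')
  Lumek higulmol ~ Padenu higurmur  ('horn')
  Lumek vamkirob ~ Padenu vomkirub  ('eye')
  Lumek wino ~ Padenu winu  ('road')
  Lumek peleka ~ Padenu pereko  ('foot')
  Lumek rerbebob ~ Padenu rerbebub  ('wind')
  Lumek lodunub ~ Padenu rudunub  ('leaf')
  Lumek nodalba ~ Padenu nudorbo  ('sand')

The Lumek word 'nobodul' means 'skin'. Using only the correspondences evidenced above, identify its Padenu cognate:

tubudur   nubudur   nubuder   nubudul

nubudur

vamkirob ~ vomkirub, rerbebob ~ rerbebub — Lumek o corresponds to Padenu u after a consonant, before a labial obstruent.
higulmol ~ higurmur, lodunub ~ rudunub — Lumek o corresponds to Padenu u after a consonant, before a consonant other than r, m, n, p, b, f, v.
higulmol ~ higurmur — Lumek l corresponds to Padenu r word-finally.
Applying these to Lumek 'nobodul':
  nobodul → nubodul   (o→u after a consonant, before a labial obstruent)
  nubodul → nubudul   (o→u after a consonant, before a consonant other than r, m, n, p, b, f, v)
  nubudul → nubudur   (l→r word-finally)
So the Padenu cognate is 'nubudur'.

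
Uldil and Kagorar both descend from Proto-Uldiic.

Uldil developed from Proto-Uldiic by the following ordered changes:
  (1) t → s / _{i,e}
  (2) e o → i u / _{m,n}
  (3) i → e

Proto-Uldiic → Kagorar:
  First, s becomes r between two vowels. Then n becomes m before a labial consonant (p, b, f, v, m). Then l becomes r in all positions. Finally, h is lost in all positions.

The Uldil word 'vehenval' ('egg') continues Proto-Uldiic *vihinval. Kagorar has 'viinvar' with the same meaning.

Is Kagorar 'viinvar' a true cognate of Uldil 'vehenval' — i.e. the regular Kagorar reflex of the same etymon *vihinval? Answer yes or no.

Derive the expected Kagorar reflex of *vihinval:
Kagorar: *vihinval
  vihinval (rule 1 does not apply)
  vihinval → vihimval   [nasal place assimilation]
  vihimval → vihimvar   [unconditioned shift]
  vihimvar → viimvar   [h-loss]
  giving Kagorar viimvar.
The regular Kagorar reflex would be 'viimvar', but the attested form is 'viinvar'. The correspondence is irregular, so they are not cognates (the Kagorar form has a different source).

no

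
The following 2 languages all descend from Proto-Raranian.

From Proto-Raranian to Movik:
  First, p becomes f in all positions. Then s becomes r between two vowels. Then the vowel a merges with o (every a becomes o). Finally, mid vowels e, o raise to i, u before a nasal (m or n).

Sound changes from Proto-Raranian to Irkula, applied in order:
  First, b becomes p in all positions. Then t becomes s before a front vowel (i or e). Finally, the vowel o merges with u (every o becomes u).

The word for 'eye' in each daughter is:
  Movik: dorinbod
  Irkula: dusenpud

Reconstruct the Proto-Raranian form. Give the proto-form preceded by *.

Position 4: Movik has i, Irkula has e. Irkula preserves e here (none of its changes turn any other segment into e), so the proto-segment is *e.
Position 7: Movik has o, Irkula has u. Taking the neighbouring segments as reconstructed: Movik o could go back to *a or *o; Irkula u could go back to *o or *u — the one source consistent with every daughter is *o.
Position 2: Movik has o, Irkula has u. Taking the neighbouring segments as reconstructed: Movik o could go back to *a or *o; Irkula u could go back to *o or *u — the one source consistent with every daughter is *o.
This points to *dosenbod. Verify forward in each daughter:
Movik: start from *dosenbod.
  rule 1: no change — dosenbod
  rule 2 (rhotacism): dosenbod → dorenbod
  rule 3: no change — dorenbod
  rule 4 (pre-nasal raising): dorenbod → dorinbod
  ⇒ Movik dorinbod
Irkula: *dosenbod
  dosenbod → dosenpod   [unconditioned shift]
  dosenpod (rule 2 does not apply)
  dosenpod → dusenpud   [vowel merger]
  giving Irkula dusenpud.
Only *dosenbod yields all of Movik dorinbod, Irkula dusenpud.

*dosenbod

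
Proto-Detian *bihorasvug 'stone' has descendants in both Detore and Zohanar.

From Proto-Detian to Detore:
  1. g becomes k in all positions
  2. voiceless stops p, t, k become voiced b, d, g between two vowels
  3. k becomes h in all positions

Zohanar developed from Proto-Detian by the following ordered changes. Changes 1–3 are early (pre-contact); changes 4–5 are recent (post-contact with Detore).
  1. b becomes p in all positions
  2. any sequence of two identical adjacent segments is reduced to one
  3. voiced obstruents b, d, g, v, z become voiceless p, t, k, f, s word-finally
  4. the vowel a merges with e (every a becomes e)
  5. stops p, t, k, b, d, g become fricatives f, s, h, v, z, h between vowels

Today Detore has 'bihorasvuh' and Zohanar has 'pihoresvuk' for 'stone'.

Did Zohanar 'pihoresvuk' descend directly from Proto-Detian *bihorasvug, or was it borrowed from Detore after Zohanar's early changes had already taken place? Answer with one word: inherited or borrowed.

inherited

If inherited, *bihorasvug would pass through all of Zohanar's changes:
Zohanar: *bihorasvug > pihorasvug > pihorasvuk > pihoresvuk  (by unconditioned shift, final devoicing, vowel merger)
If borrowed from Detore 'bihorasvuh' after the early changes, it would undergo only the recent ones:
  rule 4 (vowel merger): bihorasvuh → bihoresvuh
  rule 5 (intervocalic lenition): no change (bihoresvuh)
  ⇒ as a loan: bihoresvuh
Zohanar 'pihoresvuk' matches the inherited outcome exactly, so it is an inherited cognate, not a loan.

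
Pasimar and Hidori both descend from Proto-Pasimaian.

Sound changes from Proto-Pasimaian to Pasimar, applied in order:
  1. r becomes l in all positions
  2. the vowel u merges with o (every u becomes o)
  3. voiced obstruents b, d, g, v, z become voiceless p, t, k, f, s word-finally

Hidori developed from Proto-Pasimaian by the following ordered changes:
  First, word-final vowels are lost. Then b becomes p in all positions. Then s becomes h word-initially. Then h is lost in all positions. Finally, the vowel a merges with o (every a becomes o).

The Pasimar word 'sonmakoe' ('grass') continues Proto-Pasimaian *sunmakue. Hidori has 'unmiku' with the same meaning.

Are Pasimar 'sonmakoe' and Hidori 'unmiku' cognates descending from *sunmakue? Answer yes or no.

no

Derive the expected Hidori reflex of *sunmakue:
Hidori: *sunmakue > sunmaku > hunmaku > unmaku > unmoku  (by apocope, debuccalisation, h-loss, vowel merger)
The regular Hidori reflex would be 'unmoku', but the attested form is 'unmiku'. The correspondence is irregular, so they are not cognates (the Hidori form has a different source).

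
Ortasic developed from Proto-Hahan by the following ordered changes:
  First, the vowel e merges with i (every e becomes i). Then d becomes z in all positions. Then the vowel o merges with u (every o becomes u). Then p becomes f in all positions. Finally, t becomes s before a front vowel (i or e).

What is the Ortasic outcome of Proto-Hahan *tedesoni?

Ortasic: start from *tedesoni.
  rule 1 (vowel merger): tedesoni → tidisoni
  rule 2 (unconditioned shift): tidisoni → tizisoni
  rule 3 (vowel merger): tizisoni → tizisuni
  rule 4: no change — tizisuni
  rule 5 (palatalisation): tizisuni → sizisuni
  ⇒ Ortasic sizisuni

sizisuni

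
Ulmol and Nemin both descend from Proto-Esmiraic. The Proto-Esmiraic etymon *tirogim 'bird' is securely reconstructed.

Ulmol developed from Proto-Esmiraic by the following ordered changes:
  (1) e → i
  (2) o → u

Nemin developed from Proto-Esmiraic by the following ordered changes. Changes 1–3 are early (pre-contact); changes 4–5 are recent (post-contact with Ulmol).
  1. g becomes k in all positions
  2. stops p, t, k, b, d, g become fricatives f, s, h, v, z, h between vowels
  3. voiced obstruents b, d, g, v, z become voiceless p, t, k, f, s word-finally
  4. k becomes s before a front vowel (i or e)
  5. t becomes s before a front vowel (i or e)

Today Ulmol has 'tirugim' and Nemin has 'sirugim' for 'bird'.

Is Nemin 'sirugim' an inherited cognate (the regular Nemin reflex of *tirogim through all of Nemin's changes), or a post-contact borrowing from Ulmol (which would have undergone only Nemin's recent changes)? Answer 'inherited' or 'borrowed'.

borrowed

If inherited, *tirogim would pass through all of Nemin's changes:
Nemin: start from *tirogim.
  rule 1 (unconditioned shift): tirogim → tirokim
  rule 2 (intervocalic lenition): tirokim → tirohim
  rule 3: no change — tirohim
  rule 4: no change — tirohim
  rule 5 (palatalisation): tirohim → sirohim
  ⇒ Nemin sirohim
If borrowed from Ulmol 'tirugim' after the early changes, it would undergo only the recent ones:
  rule 4 (palatalisation): no change (tirugim)
  rule 5 (palatalisation): tirugim → sirugim
  ⇒ as a loan: sirugim
Nemin 'sirugim' matches the loan outcome 'sirugim', not the inherited 'sirohim' — it skipped the early Nemin changes, so it was borrowed from Ulmol.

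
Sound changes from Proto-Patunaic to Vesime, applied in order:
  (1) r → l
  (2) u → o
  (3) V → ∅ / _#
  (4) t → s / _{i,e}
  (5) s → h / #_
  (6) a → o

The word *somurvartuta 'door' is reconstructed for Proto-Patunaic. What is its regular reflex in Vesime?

Vesime: *somurvartuta > somulvaltuta > somolvaltota > somolvaltot > homolvaltot > homolvoltot  (by unconditioned shift, vowel merger, apocope, debuccalisation, vowel merger)

homolvoltot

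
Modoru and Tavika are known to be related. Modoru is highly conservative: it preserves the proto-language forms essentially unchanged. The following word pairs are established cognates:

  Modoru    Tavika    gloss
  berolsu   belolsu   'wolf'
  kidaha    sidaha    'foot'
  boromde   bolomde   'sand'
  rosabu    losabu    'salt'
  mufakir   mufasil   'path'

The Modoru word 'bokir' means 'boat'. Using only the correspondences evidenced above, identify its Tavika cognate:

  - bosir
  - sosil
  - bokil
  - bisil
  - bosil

bosil

mufakir ~ mufasil — Modoru k corresponds to Tavika s between vowels (before a front vowel).
mufakir ~ mufasil — Modoru r corresponds to Tavika l word-finally.
Applying these to Modoru 'bokir':
  bokir → bosir   (k→s between vowels (before a front vowel))
  bosir → bosil   (r→l word-finally)
So the Tavika cognate is 'bosil'.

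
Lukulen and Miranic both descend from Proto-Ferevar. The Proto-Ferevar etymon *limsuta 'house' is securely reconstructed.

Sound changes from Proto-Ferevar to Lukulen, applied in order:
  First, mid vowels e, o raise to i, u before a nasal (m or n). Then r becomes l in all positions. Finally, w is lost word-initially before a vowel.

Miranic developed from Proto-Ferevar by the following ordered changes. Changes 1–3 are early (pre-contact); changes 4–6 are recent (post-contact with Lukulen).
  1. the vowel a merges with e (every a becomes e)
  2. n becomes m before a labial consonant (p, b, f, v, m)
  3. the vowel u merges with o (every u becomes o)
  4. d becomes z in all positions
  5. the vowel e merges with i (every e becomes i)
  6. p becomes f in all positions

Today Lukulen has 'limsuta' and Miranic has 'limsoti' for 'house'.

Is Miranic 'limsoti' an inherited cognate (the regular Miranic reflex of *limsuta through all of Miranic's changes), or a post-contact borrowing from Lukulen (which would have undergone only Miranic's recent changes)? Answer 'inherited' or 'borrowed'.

If inherited, *limsuta would pass through all of Miranic's changes:
Miranic: *limsuta
  limsuta → limsute   [vowel merger]
  limsute (rule 2 does not apply)
  limsute → limsote   [vowel merger]
  limsote (rule 4 does not apply)
  limsote → limsoti   [vowel merger]
  limsoti (rule 6 does not apply)
  giving Miranic limsoti.
If borrowed from Lukulen 'limsuta' after the early changes, it would undergo only the recent ones:
  rule 4 (unconditioned shift): no change (limsuta)
  rule 5 (vowel merger): no change (limsuta)
  rule 6 (unconditioned shift): no change (limsuta)
  ⇒ as a loan: limsuta
Miranic 'limsoti' matches the inherited outcome exactly, so it is an inherited cognate, not a loan.

inherited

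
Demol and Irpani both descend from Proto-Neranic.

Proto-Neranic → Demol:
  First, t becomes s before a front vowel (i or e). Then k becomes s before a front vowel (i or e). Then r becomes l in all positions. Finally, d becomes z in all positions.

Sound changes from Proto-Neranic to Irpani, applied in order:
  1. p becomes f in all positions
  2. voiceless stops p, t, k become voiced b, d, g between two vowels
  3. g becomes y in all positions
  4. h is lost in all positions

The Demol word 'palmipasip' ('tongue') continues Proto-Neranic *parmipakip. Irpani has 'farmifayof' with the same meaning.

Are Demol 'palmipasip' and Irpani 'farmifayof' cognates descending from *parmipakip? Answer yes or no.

Derive the expected Irpani reflex of *parmipakip:
Irpani: start from *parmipakip.
  rule 1 (unconditioned shift): parmipakip → farmifakif
  rule 2 (intervocalic voicing): farmifakif → farmifagif
  rule 3 (unconditioned shift): farmifagif → farmifayif
  rule 4: no change — farmifayif
  ⇒ Irpani farmifayif
The regular Irpani reflex would be 'farmifayif', but the attested form is 'farmifayof'. The correspondence is irregular, so they are not cognates (the Irpani form has a different source).

no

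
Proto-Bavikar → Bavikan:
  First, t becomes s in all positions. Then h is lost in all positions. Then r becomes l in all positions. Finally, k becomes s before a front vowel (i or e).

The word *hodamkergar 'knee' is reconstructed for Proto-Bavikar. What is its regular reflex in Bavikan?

odamselgal

Bavikan: *hodamkergar
  hodamkergar (rule 1 does not apply)
  hodamkergar → odamkergar   [h-loss]
  odamkergar → odamkelgal   [unconditioned shift]
  odamkelgal → odamselgal   [palatalisation]
  giving Bavikan odamselgal.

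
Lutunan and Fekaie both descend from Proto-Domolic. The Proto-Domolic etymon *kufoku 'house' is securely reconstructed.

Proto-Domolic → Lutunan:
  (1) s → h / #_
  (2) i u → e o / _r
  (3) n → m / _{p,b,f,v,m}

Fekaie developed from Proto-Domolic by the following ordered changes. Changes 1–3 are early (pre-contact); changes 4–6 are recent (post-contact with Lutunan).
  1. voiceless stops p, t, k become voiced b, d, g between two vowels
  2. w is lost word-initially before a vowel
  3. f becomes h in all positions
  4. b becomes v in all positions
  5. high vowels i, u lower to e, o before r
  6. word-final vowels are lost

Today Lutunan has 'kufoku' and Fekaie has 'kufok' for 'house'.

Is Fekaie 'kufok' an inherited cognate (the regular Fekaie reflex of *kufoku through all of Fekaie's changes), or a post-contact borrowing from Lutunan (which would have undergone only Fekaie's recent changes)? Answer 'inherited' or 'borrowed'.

If inherited, *kufoku would pass through all of Fekaie's changes:
Fekaie: *kufoku
  kufoku → kufogu   [intervocalic voicing]
  kufogu (rule 2 does not apply)
  kufogu → kuhogu   [unconditioned shift]
  kuhogu (rule 4 does not apply)
  kuhogu (rule 5 does not apply)
  kuhogu → kuhog   [apocope]
  giving Fekaie kuhog.
If borrowed from Lutunan 'kufoku' after the early changes, it would undergo only the recent ones:
  rule 4 (unconditioned shift): no change (kufoku)
  rule 5 (pre-rhotic lowering): no change (kufoku)
  rule 6 (apocope): kufoku → kufok
  ⇒ as a loan: kufok
Fekaie 'kufok' matches the loan outcome 'kufok', not the inherited 'kuhog' — it skipped the early Fekaie changes, so it was borrowed from Lutunan.

borrowed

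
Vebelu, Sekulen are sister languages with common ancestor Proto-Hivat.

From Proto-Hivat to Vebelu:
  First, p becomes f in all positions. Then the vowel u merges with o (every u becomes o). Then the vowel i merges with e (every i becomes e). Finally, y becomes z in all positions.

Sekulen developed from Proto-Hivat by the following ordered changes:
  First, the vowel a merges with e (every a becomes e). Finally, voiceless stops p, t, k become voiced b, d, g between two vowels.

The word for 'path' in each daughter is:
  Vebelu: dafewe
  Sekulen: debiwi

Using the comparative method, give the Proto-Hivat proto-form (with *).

Position 2: Vebelu has a, Sekulen has e. Vebelu preserves a here (none of its changes turn any other segment into a), so the proto-segment is *a.
Position 4: Vebelu has e, Sekulen has i. Sekulen preserves i here (none of its changes turn any other segment into i), so the proto-segment is *i.
This points to *dapiwi. Verify forward in each daughter:
Vebelu: *dapiwi
  dapiwi → dafiwi   [unconditioned shift]
  dafiwi (rule 2 does not apply)
  dafiwi → dafewe   [vowel merger]
  dafewe (rule 4 does not apply)
  giving Vebelu dafewe.
Sekulen: *dapiwi > depiwi > debiwi  (by vowel merger, intervocalic voicing)
No other proto-form is consistent with every reflex, so the reconstruction is *dapiwi.

*dapiwi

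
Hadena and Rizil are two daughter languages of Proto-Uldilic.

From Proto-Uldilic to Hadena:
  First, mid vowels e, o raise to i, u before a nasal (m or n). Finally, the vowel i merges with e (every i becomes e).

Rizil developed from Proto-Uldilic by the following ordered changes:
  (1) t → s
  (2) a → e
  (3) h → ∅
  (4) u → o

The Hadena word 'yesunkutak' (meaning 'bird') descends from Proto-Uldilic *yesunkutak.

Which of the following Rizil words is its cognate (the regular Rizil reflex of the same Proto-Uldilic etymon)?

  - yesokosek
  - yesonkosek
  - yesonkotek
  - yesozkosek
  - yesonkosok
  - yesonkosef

Rizil: *yesunkutak
  yesunkutak → yesunkusak   [unconditioned shift]
  yesunkusak → yesunkusek   [vowel merger]
  yesunkusek (rule 3 does not apply)
  yesunkusek → yesonkosek   [vowel merger]
  giving Rizil yesonkosek.

yesonkosek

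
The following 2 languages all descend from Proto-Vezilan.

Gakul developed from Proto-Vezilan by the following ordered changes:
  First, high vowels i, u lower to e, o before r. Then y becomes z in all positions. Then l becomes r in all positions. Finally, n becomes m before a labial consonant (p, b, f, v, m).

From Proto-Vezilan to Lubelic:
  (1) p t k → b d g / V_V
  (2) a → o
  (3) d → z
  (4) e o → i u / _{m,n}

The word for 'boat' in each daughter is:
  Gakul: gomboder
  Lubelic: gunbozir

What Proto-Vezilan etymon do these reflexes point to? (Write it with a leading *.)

*gonbodir

Position 2: Gakul has o, Lubelic has u. Taking the neighbouring segments as reconstructed: Gakul o can only go back to *o; Lubelic u could go back to *a or *o or *u — the one source consistent with every daughter is *o.
Position 6: Gakul has d, Lubelic has z. Gakul preserves d here (none of its changes turn any other segment into d), so the proto-segment is *d.
Position 3: Gakul has m, Lubelic has n. Lubelic preserves n here (none of its changes turn any other segment into n), so the proto-segment is *n.
This points to *gonbodir. Verify forward in each daughter:
Gakul: *gonbodir > gonboder > gomboder  (by pre-rhotic lowering, nasal place assimilation)
Lubelic: *gonbodir > gonbozir > gunbozir  (by unconditioned shift, pre-nasal raising)
No other proto-form is consistent with every reflex, so the reconstruction is *gonbodir.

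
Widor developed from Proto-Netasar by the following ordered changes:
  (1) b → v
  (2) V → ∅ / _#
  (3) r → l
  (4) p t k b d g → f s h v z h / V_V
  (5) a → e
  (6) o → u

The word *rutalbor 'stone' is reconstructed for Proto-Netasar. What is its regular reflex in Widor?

Widor: *rutalbor
  rutalbor → rutalvor   [unconditioned shift]
  rutalvor (rule 2 does not apply)
  rutalvor → lutalvol   [unconditioned shift]
  lutalvol → lusalvol   [intervocalic lenition]
  lusalvol → luselvol   [vowel merger]
  luselvol → luselvul   [vowel merger]
  giving Widor luselvul.

luselvul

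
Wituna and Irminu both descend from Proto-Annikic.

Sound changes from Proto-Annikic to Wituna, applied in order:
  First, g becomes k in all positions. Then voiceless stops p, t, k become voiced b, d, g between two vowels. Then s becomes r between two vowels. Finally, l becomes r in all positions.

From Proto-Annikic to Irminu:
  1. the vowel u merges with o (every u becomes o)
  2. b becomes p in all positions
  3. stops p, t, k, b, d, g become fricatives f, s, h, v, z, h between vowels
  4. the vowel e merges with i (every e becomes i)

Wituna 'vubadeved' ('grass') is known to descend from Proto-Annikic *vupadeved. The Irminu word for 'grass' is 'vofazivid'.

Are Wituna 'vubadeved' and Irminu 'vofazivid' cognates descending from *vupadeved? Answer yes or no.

yes

Derive the expected Irminu reflex of *vupadeved:
Irminu: *vupadeved
  vupadeved → vopadeved   [vowel merger]
  vopadeved (rule 2 does not apply)
  vopadeved → vofazeved   [intervocalic lenition]
  vofazeved → vofazivid   [vowel merger]
  giving Irminu vofazivid.
Irminu 'vofazivid' matches the regular reflex exactly, so the pair is cognate.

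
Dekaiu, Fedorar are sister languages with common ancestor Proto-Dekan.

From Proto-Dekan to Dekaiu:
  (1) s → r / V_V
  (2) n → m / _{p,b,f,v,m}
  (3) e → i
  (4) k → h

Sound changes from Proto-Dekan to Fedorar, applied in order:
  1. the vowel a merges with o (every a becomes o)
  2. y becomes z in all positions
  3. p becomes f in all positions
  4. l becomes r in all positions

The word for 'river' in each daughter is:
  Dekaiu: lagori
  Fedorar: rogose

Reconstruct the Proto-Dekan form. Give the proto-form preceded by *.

*lagose

Position 2: Dekaiu has a, Fedorar has o. Dekaiu preserves a here (none of its changes turn any other segment into a), so the proto-segment is *a.
Position 5: Dekaiu has r, Fedorar has s. Fedorar preserves s here (none of its changes turn any other segment into s), so the proto-segment is *s.
Position 6: Dekaiu has i, Fedorar has e. Fedorar preserves e here (none of its changes turn any other segment into e), so the proto-segment is *e.
This points to *lagose. Verify forward in each daughter:
Dekaiu: start from *lagose.
  rule 1 (rhotacism): lagose → lagore
  rule 2: no change — lagore
  rule 3 (vowel merger): lagore → lagori
  rule 4: no change — lagori
  ⇒ Dekaiu lagori
Fedorar: *lagose > logose > rogose  (by vowel merger, unconditioned shift)
*lagose is the unique common source.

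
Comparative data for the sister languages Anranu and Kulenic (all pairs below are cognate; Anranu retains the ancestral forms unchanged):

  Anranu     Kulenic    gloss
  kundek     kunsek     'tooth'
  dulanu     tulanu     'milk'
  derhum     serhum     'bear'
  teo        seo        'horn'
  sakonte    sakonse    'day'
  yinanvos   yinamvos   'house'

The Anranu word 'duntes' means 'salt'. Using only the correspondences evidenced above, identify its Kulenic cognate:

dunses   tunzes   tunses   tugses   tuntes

tunses

dulanu ~ tulanu — Anranu d corresponds to Kulenic t word-initially before a back vowel.
sakonte ~ sakonse — Anranu t corresponds to Kulenic s after a consonant, before a front vowel.
Applying these to Anranu 'duntes':
  duntes → tuntes   (d→t word-initially before a back vowel)
  tuntes → tunses   (t→s after a consonant, before a front vowel)
So the Kulenic cognate is 'tunses'.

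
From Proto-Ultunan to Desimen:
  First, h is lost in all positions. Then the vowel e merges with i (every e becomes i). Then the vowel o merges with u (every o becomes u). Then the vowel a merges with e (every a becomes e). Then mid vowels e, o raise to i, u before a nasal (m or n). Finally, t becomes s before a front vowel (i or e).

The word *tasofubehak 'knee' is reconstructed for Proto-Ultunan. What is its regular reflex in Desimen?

Desimen: start from *tasofubehak.
  rule 1 (h-loss): tasofubehak → tasofubeak
  rule 2 (vowel merger): tasofubeak → tasofubiak
  rule 3 (vowel merger): tasofubiak → tasufubiak
  rule 4 (vowel merger): tasufubiak → tesufubiek
  rule 5: no change — tesufubiek
  rule 6 (palatalisation): tesufubiek → sesufubiek
  ⇒ Desimen sesufubiek

sesufubiek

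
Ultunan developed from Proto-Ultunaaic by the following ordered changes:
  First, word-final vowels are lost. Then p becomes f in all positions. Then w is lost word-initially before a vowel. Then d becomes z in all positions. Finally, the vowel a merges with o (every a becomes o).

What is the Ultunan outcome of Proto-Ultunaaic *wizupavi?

izufov

Ultunan: *wizupavi
  wizupavi → wizupav   [apocope]
  wizupav → wizufav   [unconditioned shift]
  wizufav → izufav   [glide loss]
  izufav (rule 4 does not apply)
  izufav → izufov   [vowel merger]
  giving Ultunan izufov.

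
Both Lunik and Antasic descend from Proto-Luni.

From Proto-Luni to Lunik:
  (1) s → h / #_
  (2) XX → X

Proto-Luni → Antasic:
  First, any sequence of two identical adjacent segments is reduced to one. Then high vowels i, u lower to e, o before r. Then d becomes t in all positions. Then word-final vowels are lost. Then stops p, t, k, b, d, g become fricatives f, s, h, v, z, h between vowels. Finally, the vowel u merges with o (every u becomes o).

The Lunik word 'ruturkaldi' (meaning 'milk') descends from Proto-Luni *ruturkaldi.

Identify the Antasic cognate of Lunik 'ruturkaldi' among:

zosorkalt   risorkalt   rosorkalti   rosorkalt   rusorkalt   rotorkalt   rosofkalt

rosorkalt

Antasic: *ruturkaldi > rutorkaldi > rutorkalti > rutorkalt > rusorkalt > rosorkalt  (by pre-rhotic lowering, unconditioned shift, apocope, intervocalic lenition, vowel merger)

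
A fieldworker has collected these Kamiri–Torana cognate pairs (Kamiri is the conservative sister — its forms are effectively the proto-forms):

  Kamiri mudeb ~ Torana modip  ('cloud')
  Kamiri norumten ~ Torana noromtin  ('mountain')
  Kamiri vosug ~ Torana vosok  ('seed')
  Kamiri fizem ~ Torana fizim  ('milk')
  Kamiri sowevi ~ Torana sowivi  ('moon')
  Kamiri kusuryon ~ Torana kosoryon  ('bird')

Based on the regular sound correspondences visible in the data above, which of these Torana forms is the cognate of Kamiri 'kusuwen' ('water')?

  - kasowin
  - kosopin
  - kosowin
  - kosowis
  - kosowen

kosowin

mudeb ~ modip, vosug ~ vosok — Kamiri u corresponds to Torana o after a consonant, before a consonant other than r, m, n, p, b, f, v.
norumten ~ noromtin — Kamiri e corresponds to Torana i after a consonant, before a nasal.
Applying these to Kamiri 'kusuwen':
  kusuwen → kosuwen   (u→o after a consonant, before a consonant other than r, m, n, p, b, f, v)
  kosuwen → kosowen   (u→o after a consonant, before a consonant other than r, m, n, p, b, f, v)
  kosowen → kosowin   (e→i after a consonant, before a nasal)
So the Torana cognate is 'kosowin'.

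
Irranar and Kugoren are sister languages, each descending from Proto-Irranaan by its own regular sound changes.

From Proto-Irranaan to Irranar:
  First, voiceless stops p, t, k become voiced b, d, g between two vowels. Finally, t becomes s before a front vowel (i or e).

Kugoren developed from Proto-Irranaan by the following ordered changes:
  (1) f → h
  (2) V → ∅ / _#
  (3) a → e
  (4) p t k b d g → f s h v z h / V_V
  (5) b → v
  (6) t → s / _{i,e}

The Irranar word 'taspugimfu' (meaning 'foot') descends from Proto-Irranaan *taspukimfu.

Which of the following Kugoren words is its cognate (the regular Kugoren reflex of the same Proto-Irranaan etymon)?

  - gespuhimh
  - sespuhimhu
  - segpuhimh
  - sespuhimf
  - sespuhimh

Kugoren: start from *taspukimfu.
  rule 1 (unconditioned shift): taspukimfu → taspukimhu
  rule 2 (apocope): taspukimhu → taspukimh
  rule 3 (vowel merger): taspukimh → tespukimh
  rule 4 (intervocalic lenition): tespukimh → tespuhimh
  rule 5: no change — tespuhimh
  rule 6 (palatalisation): tespuhimh → sespuhimh
  ⇒ Kugoren sespuhimh
Among the options, 'sespuhimh' alone shows every Kugoren change applied in order.

sespuhimh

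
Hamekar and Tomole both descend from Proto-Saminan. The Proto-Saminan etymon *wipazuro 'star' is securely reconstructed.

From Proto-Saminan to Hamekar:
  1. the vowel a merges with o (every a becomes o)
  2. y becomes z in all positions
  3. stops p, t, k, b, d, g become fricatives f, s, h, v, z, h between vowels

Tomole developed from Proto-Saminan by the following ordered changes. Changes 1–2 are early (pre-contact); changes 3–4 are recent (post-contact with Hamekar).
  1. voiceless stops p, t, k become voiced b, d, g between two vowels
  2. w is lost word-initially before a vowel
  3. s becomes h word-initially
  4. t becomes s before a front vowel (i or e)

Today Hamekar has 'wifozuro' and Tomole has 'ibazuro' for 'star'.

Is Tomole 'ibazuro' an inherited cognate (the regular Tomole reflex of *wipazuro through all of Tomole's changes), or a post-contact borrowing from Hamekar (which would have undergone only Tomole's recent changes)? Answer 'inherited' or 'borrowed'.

If inherited, *wipazuro would pass through all of Tomole's changes:
Tomole: *wipazuro
  wipazuro → wibazuro   [intervocalic voicing]
  wibazuro → ibazuro   [glide loss]
  ibazuro (rule 3 does not apply)
  ibazuro (rule 4 does not apply)
  giving Tomole ibazuro.
If borrowed from Hamekar 'wifozuro' after the early changes, it would undergo only the recent ones:
  rule 3 (debuccalisation): no change (wifozuro)
  rule 4 (palatalisation): no change (wifozuro)
  ⇒ as a loan: wifozuro
Tomole 'ibazuro' matches the inherited outcome exactly, so it is an inherited cognate, not a loan.

inherited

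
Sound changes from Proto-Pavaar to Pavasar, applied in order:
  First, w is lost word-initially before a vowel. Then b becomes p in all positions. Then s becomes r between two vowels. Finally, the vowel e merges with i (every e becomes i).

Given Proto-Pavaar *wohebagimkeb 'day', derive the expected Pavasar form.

ohipagimkip

Pavasar: *wohebagimkeb > ohebagimkeb > ohepagimkep > ohipagimkip  (by glide loss, unconditioned shift, vowel merger)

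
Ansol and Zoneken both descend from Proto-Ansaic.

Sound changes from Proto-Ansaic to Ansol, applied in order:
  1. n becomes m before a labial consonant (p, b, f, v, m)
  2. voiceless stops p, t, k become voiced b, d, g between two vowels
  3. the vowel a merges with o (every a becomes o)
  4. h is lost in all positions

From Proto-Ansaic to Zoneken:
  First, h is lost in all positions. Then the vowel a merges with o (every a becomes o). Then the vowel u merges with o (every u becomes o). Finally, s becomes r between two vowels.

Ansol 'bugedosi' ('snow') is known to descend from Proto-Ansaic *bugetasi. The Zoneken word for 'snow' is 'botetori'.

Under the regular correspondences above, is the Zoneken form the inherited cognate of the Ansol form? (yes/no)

Derive the expected Zoneken reflex of *bugetasi:
Zoneken: *bugetasi
  bugetasi (rule 1 does not apply)
  bugetasi → bugetosi   [vowel merger]
  bugetosi → bogetosi   [vowel merger]
  bogetosi → bogetori   [rhotacism]
  giving Zoneken bogetori.
The regular Zoneken reflex would be 'bogetori', but the attested form is 'botetori'. The correspondence is irregular, so they are not cognates (the Zoneken form has a different source).

no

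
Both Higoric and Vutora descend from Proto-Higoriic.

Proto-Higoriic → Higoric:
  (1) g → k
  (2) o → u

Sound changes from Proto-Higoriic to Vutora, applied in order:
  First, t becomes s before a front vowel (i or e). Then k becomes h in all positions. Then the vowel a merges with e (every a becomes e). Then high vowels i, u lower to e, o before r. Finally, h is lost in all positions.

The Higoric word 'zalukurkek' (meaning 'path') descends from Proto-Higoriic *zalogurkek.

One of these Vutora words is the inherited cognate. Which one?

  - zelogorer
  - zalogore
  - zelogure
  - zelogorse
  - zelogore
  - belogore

Vutora: *zalogurkek > zalogurheh > zelogurheh > zelogorheh > zelogore  (by unconditioned shift, vowel merger, pre-rhotic lowering, h-loss)
Among the options, 'zelogore' alone shows every Vutora change applied in order.

zelogore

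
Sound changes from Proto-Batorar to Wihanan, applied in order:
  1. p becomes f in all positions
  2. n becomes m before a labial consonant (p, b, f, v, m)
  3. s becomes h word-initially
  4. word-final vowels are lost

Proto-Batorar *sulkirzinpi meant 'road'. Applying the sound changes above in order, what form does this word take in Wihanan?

hulkirzimf

Wihanan: *sulkirzinpi > sulkirzinfi > sulkirzimfi > hulkirzimfi > hulkirzimf  (by unconditioned shift, nasal place assimilation, debuccalisation, apocope)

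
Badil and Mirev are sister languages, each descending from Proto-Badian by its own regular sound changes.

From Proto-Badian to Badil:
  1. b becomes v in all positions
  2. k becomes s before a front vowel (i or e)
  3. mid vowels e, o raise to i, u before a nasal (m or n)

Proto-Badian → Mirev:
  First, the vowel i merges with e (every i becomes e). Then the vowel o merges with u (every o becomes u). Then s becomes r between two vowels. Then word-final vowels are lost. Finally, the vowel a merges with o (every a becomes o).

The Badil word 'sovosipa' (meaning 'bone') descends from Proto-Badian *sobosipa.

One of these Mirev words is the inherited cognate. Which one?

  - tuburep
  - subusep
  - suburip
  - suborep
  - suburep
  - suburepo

suburep

Mirev: start from *sobosipa.
  rule 1 (vowel merger): sobosipa → sobosepa
  rule 2 (vowel merger): sobosepa → subusepa
  rule 3 (rhotacism): subusepa → suburepa
  rule 4 (apocope): suburepa → suburep
  rule 5: no change — suburep
  ⇒ Mirev suburep
Among the options, 'suburep' alone shows every Mirev change applied in order.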